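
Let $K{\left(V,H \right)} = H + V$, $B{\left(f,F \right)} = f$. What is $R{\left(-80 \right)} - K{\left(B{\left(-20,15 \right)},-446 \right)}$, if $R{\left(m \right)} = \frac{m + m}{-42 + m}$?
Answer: $\frac{28506}{61} \approx 467.31$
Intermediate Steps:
$R{\left(m \right)} = \frac{2 m}{-42 + m}$
$R{\left(-80 \right)} - K{\left(B{\left(-20,15 \right)},-446 \right)} = 2 \left(-80\right) \frac{1}{-42 - 80} - \left(-446 - 20\right) = 2 \left(-80\right) \frac{1}{-122} - -466 = 2 \left(-80\right) \left(- \frac{1}{122}\right) + 466 = \frac{80}{61} + 466 = \frac{28506}{61}$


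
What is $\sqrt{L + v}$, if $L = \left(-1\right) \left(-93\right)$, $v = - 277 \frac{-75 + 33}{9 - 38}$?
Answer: $\frac{3 i \sqrt{28797}}{29} \approx 17.555 i$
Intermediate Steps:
$v = - \frac{11634}{29}$ ($v = - 277 \left(- \frac{42}{-29}\right) = - 277 \left(\left(-42\right) \left(- \frac{1}{29}\right)\right) = \left(-277\right) \frac{42}{29} = - \frac{11634}{29} \approx -401.17$)
$L = 93$
$\sqrt{L + v} = \sqrt{93 - \frac{11634}{29}} = \sqrt{- \frac{8937}{29}} = \frac{3 i \sqrt{28797}}{29}$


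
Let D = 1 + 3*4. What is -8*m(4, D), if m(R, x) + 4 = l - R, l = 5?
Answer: 24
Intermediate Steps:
D = 13 (D = 1 + 12 = 13)
m(R, x) = 1 - R (m(R, x) = -4 + (5 - R) = 1 - R)
-8*m(4, D) = -8*(1 - 1*4) = -8*(1 - 4) = -8*(-3) = 24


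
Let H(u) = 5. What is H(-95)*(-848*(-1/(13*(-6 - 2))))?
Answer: -530/13 ≈ -40.769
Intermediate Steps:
H(-95)*(-848*(-1/(13*(-6 - 2)))) = 5*(-848*(-1/(13*(-6 - 2)))) = 5*(-848/((-8*(-13)))) = 5*(-848/104) = 5*(-848*1/104) = 5*(-106/13) = -530/13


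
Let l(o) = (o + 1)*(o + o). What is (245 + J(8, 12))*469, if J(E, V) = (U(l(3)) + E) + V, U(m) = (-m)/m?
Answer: 123816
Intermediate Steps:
l(o) = 2*o*(1 + o) (l(o) = (1 + o)*(2*o) = 2*o*(1 + o))
U(m) = -1
J(E, V) = -1 + E + V (J(E, V) = (-1 + E) + V = -1 + E + V)
(245 + J(8, 12))*469 = (245 + (-1 + 8 + 12))*469 = (245 + 19)*469 = 264*469 = 123816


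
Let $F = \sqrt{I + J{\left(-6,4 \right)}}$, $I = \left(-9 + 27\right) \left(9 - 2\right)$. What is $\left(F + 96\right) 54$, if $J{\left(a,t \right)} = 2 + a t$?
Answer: $5184 + 108 \sqrt{26} \approx 5734.7$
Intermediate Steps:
$I = 126$ ($I = 18 \cdot 7 = 126$)
$F = 2 \sqrt{26}$ ($F = \sqrt{126 + \left(2 - 24\right)} = \sqrt{126 - 22} = \sqrt{104} = 2 \sqrt{26} \approx 10.198$)
$\left(F + 96\right) 54 = \left(2 \sqrt{26} + 96\right) 54 = \left(96 + 2 \sqrt{26}\right) 54 = 5184 + 108 \sqrt{26}$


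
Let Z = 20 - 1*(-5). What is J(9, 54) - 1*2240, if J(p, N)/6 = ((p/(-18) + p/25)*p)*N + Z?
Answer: -62456/25 ≈ -2498.2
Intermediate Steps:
Z = 25 (Z = 20 + 5 = 25)
J(p, N) = 150 - 7*N*p**2/75 (J(p, N) = 6*(((p/(-18) + p/25)*p)*N + 25) = 6*(((p*(-1/18) + p*(1/25))*p)*N + 25) = 6*(((-p/18 + p/25)*p)*N + 25) = 6*(((-7*p/450)*p)*N + 25) = 6*((-7*p**2/450)*N + 25) = 6*(-7*N*p**2/450 + 25) = 6*(25 - 7*N*p**2/450) = 150 - 7*N*p**2/75)
J(9, 54) - 1*2240 = (150 - 7/75*54*9**2) - 1*2240 = (150 - 7/75*54*81) - 2240 = (150 - 10206/25) - 2240 = -6456/25 - 2240 = -62456/25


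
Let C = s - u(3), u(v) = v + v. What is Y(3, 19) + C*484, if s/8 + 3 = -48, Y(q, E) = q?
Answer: -200373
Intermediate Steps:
u(v) = 2*v
s = -408 (s = -24 + 8*(-48) = -24 - 384 = -408)
C = -414 (C = -408 - 2*3 = -408 - 1*6 = -408 - 6 = -414)
Y(3, 19) + C*484 = 3 - 414*484 = 3 - 200376 = -200373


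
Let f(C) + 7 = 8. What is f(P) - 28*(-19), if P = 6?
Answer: 533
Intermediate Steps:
f(C) = 1 (f(C) = -7 + 8 = 1)
f(P) - 28*(-19) = 1 - 28*(-19) = 1 + 532 = 533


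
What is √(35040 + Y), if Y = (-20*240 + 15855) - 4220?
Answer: 25*√67 ≈ 204.63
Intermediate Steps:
Y = 6835 (Y = (-4800 + 15855) - 4220 = 11055 - 4220 = 6835)
√(35040 + Y) = √(35040 + 6835) = √41875 = 25*√67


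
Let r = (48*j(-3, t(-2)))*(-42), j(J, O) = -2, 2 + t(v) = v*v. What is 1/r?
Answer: 1/4032 ≈ 0.00024802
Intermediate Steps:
t(v) = -2 + v**2 (t(v) = -2 + v*v = -2 + v**2)
r = 4032 (r = (48*(-2))*(-42) = -96*(-42) = 4032)
1/r = 1/4032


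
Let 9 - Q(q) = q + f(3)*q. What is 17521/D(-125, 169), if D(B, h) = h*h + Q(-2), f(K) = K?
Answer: 17521/28578 ≈ 0.61309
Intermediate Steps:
Q(q) = 9 - 4*q (Q(q) = 9 - (q + 3*q) = 9 - 4*q)
D(B, h) = 17 + h² (D(B, h) = h*h + (9 - 4*(-2)) = h² + (9 + 8) = h² + 17 = 17 + h²)
17521/D(-125, 169) = 17521/(17 + 169²) = 17521/(17 + 28561) = 17521/28578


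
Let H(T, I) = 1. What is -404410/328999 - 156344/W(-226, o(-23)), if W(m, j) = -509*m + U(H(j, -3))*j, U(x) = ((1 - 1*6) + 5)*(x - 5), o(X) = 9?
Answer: -48978959798/18923035483 ≈ -2.5883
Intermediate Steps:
U(x) = 0 (U(x) = ((1 - 6) + 5)*(-5 + x) = (-5 + 5)*(-5 + x) = 0*(-5 + x) = 0)
W(m, j) = -509*m (W(m, j) = -509*m + 0*j = -509*m + 0 = -509*m)
-404410/328999 - 156344/W(-226, o(-23)) = -404410/328999 - 156344/((-509*(-226))) = -404410*1/328999 - 156344/115034 = -404410/328999 - 156344*1/115034 = -404410/328999 - 78172/57517 = -48978959798/18923035483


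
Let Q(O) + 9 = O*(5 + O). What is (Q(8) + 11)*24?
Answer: 2544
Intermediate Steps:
Q(O) = -9 + O*(5 + O)
(Q(8) + 11)*24 = ((-9 + 8² + 5*8) + 11)*24 = ((-9 + 64 + 40) + 11)*24 = (95 + 11)*24 = 106*24 = 2544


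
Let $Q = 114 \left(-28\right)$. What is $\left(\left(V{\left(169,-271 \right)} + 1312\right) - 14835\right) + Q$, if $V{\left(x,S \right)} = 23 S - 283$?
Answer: $-23231$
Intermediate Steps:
$V{\left(x,S \right)} = -283 + 23 S$
$Q = -3192$
$\left(\left(V{\left(169,-271 \right)} + 1312\right) - 14835\right) + Q = \left(\left(\left(-283 + 23 \left(-271\right)\right) + 1312\right) - 14835\right) - 3192 = \left(\left(\left(-283 - 6233\right) + 1312\right) - 14835\right) - 3192 = \left(\left(-6516 + 1312\right) - 14835\right) - 3192 = \left(-5204 - 14835\right) - 3192 = -20039 - 3192 = -23231$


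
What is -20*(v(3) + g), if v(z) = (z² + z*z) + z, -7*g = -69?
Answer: -4320/7 ≈ -617.14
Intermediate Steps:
g = 69/7 (g = -⅐*(-69) = 69/7 ≈ 9.8571)
v(z) = z + 2*z² (v(z) = (z² + z²) + z = 2*z² + z = z + 2*z²)
-20*(v(3) + g) = -20*(3*(1 + 2*3) + 69/7) = -20*(3*(1 + 6) + 69/7) = -20*(3*7 + 69/7) = -20*(21 + 69/7) = -20*216/7 = -4320/7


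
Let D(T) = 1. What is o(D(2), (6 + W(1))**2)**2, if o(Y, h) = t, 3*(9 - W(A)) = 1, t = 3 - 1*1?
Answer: 4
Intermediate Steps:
t = 2 (t = 3 - 1 = 2)
W(A) = 26/3 (W(A) = 9 - 1/3*1 = 9 - 1/3 = 26/3)
o(Y, h) = 2
o(D(2), (6 + W(1))**2)**2 = 2**2 = 4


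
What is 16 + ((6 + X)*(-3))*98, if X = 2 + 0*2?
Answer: -2336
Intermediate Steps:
X = 2 (X = 2 + 0 = 2)
16 + ((6 + X)*(-3))*98 = 16 + ((6 + 2)*(-3))*98 = 16 + (8*(-3))*98 = 16 - 24*98 = 16 - 2352 = -2336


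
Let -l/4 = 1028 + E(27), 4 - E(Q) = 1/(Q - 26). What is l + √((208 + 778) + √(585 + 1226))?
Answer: -4124 + √(986 + √1811) ≈ -4091.9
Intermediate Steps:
E(Q) = 4 - 1/(-26 + Q) (E(Q) = 4 - 1/(Q - 26) = 4 - 1/(-26 + Q))
l = -4124 (l = -4*(1028 + (-105 + 4*27)/(-26 + 27)) = -4*(1028 + (-105 + 108)/1) = -4*(1028 + 1*3) = -4*(1028 + 3) = -4*1031 = -4124)
l + √((208 + 778) + √(585 + 1226)) = -4124 + √((208 + 778) + √(585 + 1226)) = -4124 + √(986 + √1811)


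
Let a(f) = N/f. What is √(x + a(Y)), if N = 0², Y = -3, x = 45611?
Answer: √45611 ≈ 213.57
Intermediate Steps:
N = 0
a(f) = 0 (a(f) = 0/f = 0)
√(x + a(Y)) = √(45611 + 0) = √45611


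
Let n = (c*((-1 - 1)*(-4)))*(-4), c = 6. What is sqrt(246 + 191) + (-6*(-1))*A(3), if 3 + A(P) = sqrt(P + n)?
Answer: -18 + sqrt(437) + 18*I*sqrt(21) ≈ 2.9045 + 82.486*I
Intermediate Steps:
n = -192 (n = (6*((-1 - 1)*(-4)))*(-4) = (6*(-2*(-4)))*(-4) = (6*8)*(-4) = 48*(-4) = -192)
A(P) = -3 + sqrt(-192 + P) (A(P) = -3 + sqrt(P - 192) = -3 + sqrt(-192 + P))
sqrt(246 + 191) + (-6*(-1))*A(3) = sqrt(246 + 191) + (-6*(-1))*(-3 + sqrt(-192 + 3)) = sqrt(437) + 6*(-3 + sqrt(-189)) = sqrt(437) + 6*(-3 + 3*I*sqrt(21)) = sqrt(437) + (-18 + 18*I*sqrt(21)) = -18 + sqrt(437) + 18*I*sqrt(21)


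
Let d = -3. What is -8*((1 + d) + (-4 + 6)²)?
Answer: -16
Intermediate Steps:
-8*((1 + d) + (-4 + 6)²) = -8*((1 - 3) + (-4 + 6)²) = -8*(-2 + 2²) = -8*(-2 + 4) = -8*2 = -16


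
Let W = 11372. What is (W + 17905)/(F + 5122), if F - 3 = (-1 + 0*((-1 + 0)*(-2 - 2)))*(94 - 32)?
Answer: 29277/5063 ≈ 5.7825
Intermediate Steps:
F = -59 (F = 3 + (-1 + 0*((-1 + 0)*(-2 - 2)))*(94 - 32) = 3 + (-1 + 0*(-1*(-4)))*62 = 3 + (-1 + 0*4)*62 = 3 + (-1 + 0)*62 = 3 - 1*62 = 3 - 62 = -59)
(W + 17905)/(F + 5122) = (11372 + 17905)/(-59 + 5122) = 29277/5063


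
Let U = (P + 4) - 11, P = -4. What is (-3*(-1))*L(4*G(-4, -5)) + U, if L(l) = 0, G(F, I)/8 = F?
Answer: -11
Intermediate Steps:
G(F, I) = 8*F
U = -11 (U = (-4 + 4) - 11 = 0 - 11 = -11)
(-3*(-1))*L(4*G(-4, -5)) + U = -3*(-1)*0 - 11 = 3*0 - 11 = 0 - 11 = -11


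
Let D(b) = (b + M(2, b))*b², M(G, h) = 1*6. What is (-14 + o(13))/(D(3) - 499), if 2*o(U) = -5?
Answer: 3/76 ≈ 0.039474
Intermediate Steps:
M(G, h) = 6
o(U) = -5/2 (o(U) = (½)*(-5) = -5/2)
D(b) = b²*(6 + b) (D(b) = (b + 6)*b² = (6 + b)*b² = b²*(6 + b))
(-14 + o(13))/(D(3) - 499) = (-14 - 5/2)/(3²*(6 + 3) - 499) = -33/(2*(9*9 - 499)) = -33/(2*(81 - 499)) = -33/2/(-418) = -33/2*(-1/418) = 3/76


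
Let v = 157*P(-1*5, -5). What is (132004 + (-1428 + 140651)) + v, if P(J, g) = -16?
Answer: 268715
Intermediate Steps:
v = -2512 (v = 157*(-16) = -2512)
(132004 + (-1428 + 140651)) + v = (132004 + (-1428 + 140651)) - 2512 = (132004 + 139223) - 2512 = 271227 - 2512 = 268715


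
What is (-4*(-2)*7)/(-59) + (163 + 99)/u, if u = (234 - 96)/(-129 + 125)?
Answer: -34780/4071 ≈ -8.5434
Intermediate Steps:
u = -69/2 (u = 138/(-4) = 138*(-1/4) = -69/2 ≈ -34.500)
(-4*(-2)*7)/(-59) + (163 + 99)/u = (-4*(-2)*7)/(-59) + (163 + 99)/(-69/2) = (8*7)*(-1/59) + 262*(-2/69) = 56*(-1/59) - 524/69 = -56/59 - 524/69 = -34780/4071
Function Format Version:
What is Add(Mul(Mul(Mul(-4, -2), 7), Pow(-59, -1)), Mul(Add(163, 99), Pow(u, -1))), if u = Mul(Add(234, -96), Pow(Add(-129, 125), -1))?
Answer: Rational(-34780, 4071) ≈ -8.5434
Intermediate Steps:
u = Rational(-69, 2) (u = Mul(138, Pow(-4, -1)) = Mul(138, Rational(-1, 4)) = Rational(-69, 2) ≈ -34.500)
Add(Mul(Mul(Mul(-4, -2), 7), Pow(-59, -1)), Mul(Add(163, 99), Pow(u, -1))) = Add(Mul(Mul(Mul(-4, -2), 7), Pow(-59, -1)), Mul(Add(163, 99), Pow(Rational(-69, 2), -1))) = Add(Mul(Mul(8, 7), Rational(-1, 59)), Mul(262, Rational(-2, 69))) = Add(Mul(56, Rational(-1, 59)), Rational(-524, 69)) = Add(Rational(-56, 59), Rational(-524, 69)) = Rational(-34780, 4071)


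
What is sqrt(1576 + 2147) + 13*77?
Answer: 1001 + sqrt(3723) ≈ 1062.0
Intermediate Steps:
sqrt(1576 + 2147) + 13*77 = sqrt(3723) + 1001 = 1001 + sqrt(3723)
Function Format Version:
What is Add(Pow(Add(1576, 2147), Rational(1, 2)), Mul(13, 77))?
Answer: Add(1001, Pow(3723, Rational(1, 2))) ≈ 1062.0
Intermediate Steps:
Add(Pow(Add(1576, 2147), Rational(1, 2)), Mul(13, 77)) = Add(Pow(3723, Rational(1, 2)), 1001) = Add(1001, Pow(3723, Rational(1, 2)))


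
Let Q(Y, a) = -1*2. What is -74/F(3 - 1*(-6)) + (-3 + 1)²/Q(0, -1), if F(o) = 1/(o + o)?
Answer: -1334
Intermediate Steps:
F(o) = 1/(2*o)
Q(Y, a) = -2
-74/F(3 - 1*(-6)) + (-3 + 1)²/Q(0, -1) = -74/(1/(2*(3 - 1*(-6)))) + (-3 + 1)²/(-2) = -74/(1/(2*(3 + 6))) + (-2)²*(-½) = -74/((½)/9) + 4*(-½) = -74/((½)*(⅑)) - 2 = -74/1/18 - 2 = -74*18 - 2 = -1332 - 2 = -1334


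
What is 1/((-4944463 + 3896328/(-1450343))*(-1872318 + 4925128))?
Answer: -1450343/21892223142331804970 ≈ -6.6249e-14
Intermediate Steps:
1/((-4944463 + 3896328/(-1450343))*(-1872318 + 4925128)) = 1/((-4944463 + 3896328*(-1/1450343))*3052810) = 1/((-4944463 - 3896328/1450343)*3052810) = 1/(-7171171197137/1450343*3052810) = 1/(-21892223142331804970/1450343) = -1450343/21892223142331804970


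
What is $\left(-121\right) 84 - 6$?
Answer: $-10170$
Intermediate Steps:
$\left(-121\right) 84 - 6 = -10164 - 6 = -10170$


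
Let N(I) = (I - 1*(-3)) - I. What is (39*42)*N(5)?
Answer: 4914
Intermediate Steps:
N(I) = 3 (N(I) = (I + 3) - I = (3 + I) - I = 3)
(39*42)*N(5) = (39*42)*3 = 1638*3 = 4914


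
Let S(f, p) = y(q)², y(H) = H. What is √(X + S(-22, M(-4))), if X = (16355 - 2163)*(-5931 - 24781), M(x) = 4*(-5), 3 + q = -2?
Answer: I*√435864679 ≈ 20877.0*I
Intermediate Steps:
q = -5 (q = -3 - 2 = -5)
M(x) = -20
S(f, p) = 25 (S(f, p) = (-5)² = 25)
X = -435864704 (X = 14192*(-30712) = -435864704)
√(X + S(-22, M(-4))) = √(-435864704 + 25) = √(-435864679) = I*√435864679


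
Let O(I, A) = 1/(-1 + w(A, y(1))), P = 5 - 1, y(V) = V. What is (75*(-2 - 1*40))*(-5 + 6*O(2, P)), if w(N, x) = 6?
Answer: 11970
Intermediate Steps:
P = 4
O(I, A) = 1/5 (O(I, A) = 1/(-1 + 6) = 1/5)
(75*(-2 - 1*40))*(-5 + 6*O(2, P)) = (75*(-2 - 1*40))*(-5 + 6*(1/5)) = (75*(-2 - 40))*(-5 + 6/5) = (75*(-42))*(-19/5) = -3150*(-19/5) = 11970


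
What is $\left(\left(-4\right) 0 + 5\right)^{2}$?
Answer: $25$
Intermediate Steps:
$\left(\left(-4\right) 0 + 5\right)^{2} = \left(0 + 5\right)^{2} = 5^{2} = 25$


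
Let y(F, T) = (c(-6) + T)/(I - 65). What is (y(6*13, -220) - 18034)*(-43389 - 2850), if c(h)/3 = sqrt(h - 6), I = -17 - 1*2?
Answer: 5836271167/7 + 46239*I*sqrt(3)/14 ≈ 8.3375e+8 + 5720.6*I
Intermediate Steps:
I = -19 (I = -17 - 2 = -19)
c(h) = 3*sqrt(-6 + h) (c(h) = 3*sqrt(h - 6) = 3*sqrt(-6 + h))
y(F, T) = -T/84 - I*sqrt(3)/14 (y(F, T) = (3*sqrt(-6 - 6) + T)/(-19 - 65) = (3*sqrt(-12) + T)/(-84) = (3*(2*I*sqrt(3)) + T)*(-1/84) = (6*I*sqrt(3) + T)*(-1/84) = (T + 6*I*sqrt(3))*(-1/84) = -T/84 - I*sqrt(3)/14)
(y(6*13, -220) - 18034)*(-43389 - 2850) = ((-1/84*(-220) - I*sqrt(3)/14) - 18034)*(-43389 - 2850) = ((55/21 - I*sqrt(3)/14) - 18034)*(-46239) = (-378659/21 - I*sqrt(3)/14)*(-46239) = 5836271167/7 + 46239*I*sqrt(3)/14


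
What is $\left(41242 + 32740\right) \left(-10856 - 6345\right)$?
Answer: $-1272564382$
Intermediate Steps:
$\left(41242 + 32740\right) \left(-10856 - 6345\right) = 73982 \left(-17201\right) = -1272564382$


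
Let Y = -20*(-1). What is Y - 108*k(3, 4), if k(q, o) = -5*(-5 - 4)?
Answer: -4840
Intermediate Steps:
Y = 20
k(q, o) = 45 (k(q, o) = -5*(-9) = 45)
Y - 108*k(3, 4) = 20 - 108*45 = 20 - 4860 = -4840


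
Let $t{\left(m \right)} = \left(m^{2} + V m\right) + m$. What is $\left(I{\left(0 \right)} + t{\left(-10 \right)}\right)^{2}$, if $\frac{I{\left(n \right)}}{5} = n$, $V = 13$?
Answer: $1600$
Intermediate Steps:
$I{\left(n \right)} = 5 n$
$t{\left(m \right)} = m^{2} + 14 m$ ($t{\left(m \right)} = \left(m^{2} + 13 m\right) + m = m^{2} + 14 m$)
$\left(I{\left(0 \right)} + t{\left(-10 \right)}\right)^{2} = \left(5 \cdot 0 - 10 \left(14 - 10\right)\right)^{2} = \left(0 - 40\right)^{2} = \left(-40\right)^{2} = 1600$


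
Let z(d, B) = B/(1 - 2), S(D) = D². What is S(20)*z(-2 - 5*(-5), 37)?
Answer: -14800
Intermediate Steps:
z(d, B) = -B (z(d, B) = B/(-1) = -B)
S(20)*z(-2 - 5*(-5), 37) = 20²*(-1*37) = 400*(-37) = -14800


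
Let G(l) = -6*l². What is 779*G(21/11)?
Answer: -2061234/121 ≈ -17035.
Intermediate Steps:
779*G(21/11) = 779*(-6*(21/11)²) = 779*(-6*441/121) = 779*(-2646/121) = -2061234/121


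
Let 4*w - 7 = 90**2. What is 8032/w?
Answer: 32128/8107 ≈ 3.9630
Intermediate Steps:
w = 8107/4 (w = 7/4 + (1/4)*90**2 = 7/4 + (1/4)*8100 = 7/4 + 2025 = 8107/4 ≈ 2026.8)
8032/w = 8032/(8107/4) = 8032*(4/8107) = 32128/8107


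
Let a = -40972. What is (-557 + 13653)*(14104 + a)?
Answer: -351863328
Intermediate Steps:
(-557 + 13653)*(14104 + a) = (-557 + 13653)*(14104 - 40972) = 13096*(-26868) = -351863328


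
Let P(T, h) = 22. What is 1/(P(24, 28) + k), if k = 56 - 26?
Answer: 1/52 ≈ 0.019231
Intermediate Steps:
k = 30
1/(P(24, 28) + k) = 1/(22 + 30) = 1/52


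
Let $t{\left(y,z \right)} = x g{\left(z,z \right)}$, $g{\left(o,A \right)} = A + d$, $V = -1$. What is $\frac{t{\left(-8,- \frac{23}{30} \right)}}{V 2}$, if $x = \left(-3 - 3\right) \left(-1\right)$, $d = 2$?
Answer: $- \frac{37}{10} \approx -3.7$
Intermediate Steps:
$g{\left(o,A \right)} = 2 + A$ ($g{\left(o,A \right)} = A + 2 = 2 + A$)
$x = 6$ ($x = \left(-6\right) \left(-1\right) = 6$)
$t{\left(y,z \right)} = 12 + 6 z$ ($t{\left(y,z \right)} = 6 \left(2 + z\right) = 12 + 6 z$)
$\frac{t{\left(-8,- \frac{23}{30} \right)}}{V 2} = \frac{12 + 6 \left(- \frac{23}{30}\right)}{\left(-1\right) 2} = \frac{12 + 6 \left(\left(-23\right) \frac{1}{30}\right)}{-2} = \left(12 + 6 \left(- \frac{23}{30}\right)\right) \left(- \frac{1}{2}\right) = \left(12 - \frac{23}{5}\right) \left(- \frac{1}{2}\right) = \frac{37}{5} \left(- \frac{1}{2}\right) = - \frac{37}{10}$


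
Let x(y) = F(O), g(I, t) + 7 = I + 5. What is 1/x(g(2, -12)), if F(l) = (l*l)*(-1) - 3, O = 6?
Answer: -1/39 ≈ -0.025641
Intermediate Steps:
g(I, t) = -2 + I (g(I, t) = -7 + (I + 5) = -7 + (5 + I) = -2 + I)
F(l) = -3 - l² (F(l) = l²*(-1) - 3 = -l² - 3 = -3 - l²)
x(y) = -39 (x(y) = -3 - 1*6² = -3 - 1*36 = -3 - 36 = -39)
1/x(g(2, -12)) = 1/(-39) = -1/39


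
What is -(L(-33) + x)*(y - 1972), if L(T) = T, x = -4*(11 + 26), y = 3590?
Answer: 292858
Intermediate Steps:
x = -148 (x = -4*37 = -148)
-(L(-33) + x)*(y - 1972) = -(-33 - 148)*(3590 - 1972) = -(-181)*1618 = -1*(-292858) = 292858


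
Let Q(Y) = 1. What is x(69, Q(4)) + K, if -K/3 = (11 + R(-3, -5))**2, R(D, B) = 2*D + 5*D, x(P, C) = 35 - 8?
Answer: -273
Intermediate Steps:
x(P, C) = 27
R(D, B) = 7*D
K = -300 (K = -3*(11 + 7*(-3))**2 = -3*(11 - 21)**2 = -3*(-10)**2 = -3*100 = -300)
x(69, Q(4)) + K = 27 - 300 = -273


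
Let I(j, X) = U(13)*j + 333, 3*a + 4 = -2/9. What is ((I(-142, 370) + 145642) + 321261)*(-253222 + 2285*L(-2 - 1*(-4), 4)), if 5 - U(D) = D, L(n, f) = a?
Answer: -1080975098176/9 ≈ -1.2011e+11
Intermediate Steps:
a = -38/27 (a = -4/3 + (-2/9)/3 = -4/3 + (-2*⅑)/3 = -4/3 + (⅓)*(-2/9) = -4/3 - 2/27 = -38/27 ≈ -1.4074)
L(n, f) = -38/27
U(D) = 5 - D
I(j, X) = 333 - 8*j (I(j, X) = (5 - 1*13)*j + 333 = (5 - 13)*j + 333 = -8*j + 333 = 333 - 8*j)
((I(-142, 370) + 145642) + 321261)*(-253222 + 2285*L(-2 - 1*(-4), 4)) = (((333 - 8*(-142)) + 145642) + 321261)*(-253222 + 2285*(-38/27)) = (((333 + 1136) + 145642) + 321261)*(-253222 - 86830/27) = ((1469 + 145642) + 321261)*(-6923824/27) = (147111 + 321261)*(-6923824/27) = 468372*(-6923824/27) = -1080975098176/9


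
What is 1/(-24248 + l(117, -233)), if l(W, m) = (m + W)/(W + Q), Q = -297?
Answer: -45/1091131 ≈ -4.1242e-5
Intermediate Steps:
l(W, m) = (W + m)/(-297 + W) (l(W, m) = (m + W)/(W - 297) = (W + m)/(-297 + W))
1/(-24248 + l(117, -233)) = 1/(-24248 + (117 - 233)/(-297 + 117)) = 1/(-24248 - 116/(-180)) = 1/(-24248 - 1/180*(-116)) = 1/(-24248 + 29/45) = 1/(-1091131/45) = -45/1091131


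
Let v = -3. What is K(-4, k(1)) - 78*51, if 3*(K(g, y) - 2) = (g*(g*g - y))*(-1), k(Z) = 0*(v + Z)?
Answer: -11864/3 ≈ -3954.7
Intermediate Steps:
k(Z) = 0 (k(Z) = 0*(-3 + Z) = 0)
K(g, y) = 2 - g*(g² - y)/3 (K(g, y) = 2 + ((g*(g*g - y))*(-1))/3 = 2 + ((g*(g² - y))*(-1))/3 = 2 + (-g*(g² - y))/3 = 2 - g*(g² - y)/3)
K(-4, k(1)) - 78*51 = (2 - ⅓*(-4)³ + (⅓)*(-4)*0) - 78*51 = (2 - ⅓*(-64) + 0) - 3978 = (2 + 64/3 + 0) - 3978 = 70/3 - 3978 = -11864/3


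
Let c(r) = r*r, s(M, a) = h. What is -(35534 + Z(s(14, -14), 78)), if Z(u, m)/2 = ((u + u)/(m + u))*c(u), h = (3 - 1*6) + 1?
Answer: -675138/19 ≈ -35534.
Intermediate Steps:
h = -2 (h = (3 - 6) + 1 = -3 + 1 = -2)
s(M, a) = -2
c(r) = r²
Z(u, m) = 4*u³/(m + u) (Z(u, m) = 2*(((u + u)/(m + u))*u²) = 2*(((2*u)/(m + u))*u²) = 2*((2*u/(m + u))*u²) = 2*(2*u³/(m + u)) = 4*u³/(m + u))
-(35534 + Z(s(14, -14), 78)) = -(35534 + 4*(-2)³/(78 - 2)) = -(35534 + 4*(-8)/76) = -(35534 + 4*(-8)*(1/76)) = -(35534 - 8/19) = -1*675138/19 = -675138/19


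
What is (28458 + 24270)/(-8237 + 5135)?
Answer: -8788/517 ≈ -16.998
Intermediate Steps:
(28458 + 24270)/(-8237 + 5135) = 52728/(-3102) = 52728*(-1/3102) = -8788/517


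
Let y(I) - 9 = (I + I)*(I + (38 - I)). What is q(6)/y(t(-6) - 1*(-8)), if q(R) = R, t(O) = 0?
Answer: 6/617 ≈ 0.0097245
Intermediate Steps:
y(I) = 9 + 76*I (y(I) = 9 + (I + I)*(I + (38 - I)) = 9 + (2*I)*38 = 9 + 76*I)
q(6)/y(t(-6) - 1*(-8)) = 6/(9 + 76*(0 - 1*(-8))) = 6/(9 + 76*(0 + 8)) = 6/(9 + 76*8) = 6/(9 + 608) = 6/617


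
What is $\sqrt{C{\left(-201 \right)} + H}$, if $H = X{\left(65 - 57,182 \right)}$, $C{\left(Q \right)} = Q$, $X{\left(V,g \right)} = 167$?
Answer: $i \sqrt{34} \approx 5.8309 i$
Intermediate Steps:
$H = 167$
$\sqrt{C{\left(-201 \right)} + H} = \sqrt{-201 + 167} = \sqrt{-34} = i \sqrt{34}$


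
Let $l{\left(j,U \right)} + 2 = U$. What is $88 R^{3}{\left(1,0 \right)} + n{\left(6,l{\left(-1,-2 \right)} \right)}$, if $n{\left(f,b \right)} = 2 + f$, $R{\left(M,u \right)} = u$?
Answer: $8$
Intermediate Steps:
$l{\left(j,U \right)} = -2 + U$
$88 R^{3}{\left(1,0 \right)} + n{\left(6,l{\left(-1,-2 \right)} \right)} = 88 \cdot 0^{3} + \left(2 + 6\right) = 88 \cdot 0 + 8 = 0 + 8 = 8$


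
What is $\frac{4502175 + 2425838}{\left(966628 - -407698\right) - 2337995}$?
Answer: $- \frac{6928013}{963669} \approx -7.1892$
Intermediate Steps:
$\frac{4502175 + 2425838}{\left(966628 - -407698\right) - 2337995} = \frac{6928013}{\left(966628 + 407698\right) - 2337995} = \frac{6928013}{1374326 - 2337995} = \frac{6928013}{-963669} = 6928013 \left(- \frac{1}{963669}\right) = - \frac{6928013}{963669}$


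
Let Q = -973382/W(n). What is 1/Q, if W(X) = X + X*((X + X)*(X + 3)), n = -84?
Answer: 571578/486691 ≈ 1.1744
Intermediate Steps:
W(X) = X + 2*X²*(3 + X) (W(X) = X + X*((2*X)*(3 + X)) = X + X*(2*X*(3 + X)) = X + 2*X²*(3 + X))
Q = 486691/571578 (Q = -973382*(-1/(84*(1 + 2*(-84)² + 6*(-84)))) = -973382*(-1/(84*(1 + 2*7056 - 504))) = -973382*(-1/(84*(1 + 14112 - 504))) = -973382/((-84*13609)) = -973382/(-1143156) = -973382*(-1/1143156) = 486691/571578 ≈ 0.85149)
1/Q = 1/(486691/571578) = 571578/486691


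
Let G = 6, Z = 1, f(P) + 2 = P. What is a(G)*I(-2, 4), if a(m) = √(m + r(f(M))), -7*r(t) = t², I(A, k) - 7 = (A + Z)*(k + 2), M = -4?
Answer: √42/7 ≈ 0.92582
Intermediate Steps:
f(P) = -2 + P
I(A, k) = 7 + (1 + A)*(2 + k) (I(A, k) = 7 + (A + 1)*(k + 2) = 7 + (1 + A)*(2 + k))
r(t) = -t²/7
a(m) = √(-36/7 + m) (a(m) = √(m - (-2 - 4)²/7) = √(m - ⅐*(-6)²) = √(m - ⅐*36) = √(m - 36/7) = √(-36/7 + m))
a(G)*I(-2, 4) = (√(-252 + 49*6)/7)*(9 + 4 + 2*(-2) - 2*4) = (√(-252 + 294)/7)*(9 + 4 - 4 - 8) = (√42/7)*1 = √42/7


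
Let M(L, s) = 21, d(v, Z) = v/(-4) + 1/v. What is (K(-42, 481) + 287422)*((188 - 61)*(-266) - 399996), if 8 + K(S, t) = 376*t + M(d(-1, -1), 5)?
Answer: -203134333398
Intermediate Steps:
d(v, Z) = 1/v - v/4 (d(v, Z) = v*(-¼) + 1/v = -v/4 + 1/v = 1/v - v/4)
K(S, t) = 13 + 376*t (K(S, t) = -8 + (376*t + 21) = -8 + (21 + 376*t) = 13 + 376*t)
(K(-42, 481) + 287422)*((188 - 61)*(-266) - 399996) = ((13 + 376*481) + 287422)*((188 - 61)*(-266) - 399996) = ((13 + 180856) + 287422)*(127*(-266) - 399996) = (180869 + 287422)*(-33782 - 399996) = 468291*(-433778) = -203134333398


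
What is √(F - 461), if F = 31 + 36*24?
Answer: √434 ≈ 20.833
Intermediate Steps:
F = 895 (F = 31 + 864 = 895)
√(F - 461) = √(895 - 461) = √434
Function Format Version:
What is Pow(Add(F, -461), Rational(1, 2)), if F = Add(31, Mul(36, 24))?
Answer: Pow(434, Rational(1, 2)) ≈ 20.833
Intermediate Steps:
F = 895 (F = Add(31, 864) = 895)
Pow(Add(F, -461), Rational(1, 2)) = Pow(Add(895, -461), Rational(1, 2)) = Pow(434, Rational(1, 2))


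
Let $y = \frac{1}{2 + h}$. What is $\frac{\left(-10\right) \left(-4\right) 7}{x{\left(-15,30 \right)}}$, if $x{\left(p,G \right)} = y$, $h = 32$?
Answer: $9520$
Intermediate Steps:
$y = \frac{1}{34}$ ($y = \frac{1}{2 + 32} = \frac{1}{34} \approx 0.029412$)
$x{\left(p,G \right)} = \frac{1}{34}$
$\frac{\left(-10\right) \left(-4\right) 7}{x{\left(-15,30 \right)}} = \left(-10\right) \left(-4\right) 7 \frac{1}{\frac{1}{34}} = 40 \cdot 7 \cdot 34 = 280 \cdot 34 = 9520$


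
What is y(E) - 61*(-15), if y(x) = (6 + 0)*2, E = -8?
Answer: 927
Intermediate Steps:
y(x) = 12 (y(x) = 6*2 = 12)
y(E) - 61*(-15) = 12 - 61*(-15) = 12 + 915 = 927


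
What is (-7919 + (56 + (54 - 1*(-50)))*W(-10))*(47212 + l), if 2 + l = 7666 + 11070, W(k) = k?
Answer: -627739974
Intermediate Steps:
l = 18734 (l = -2 + (7666 + 11070) = -2 + 18736 = 18734)
(-7919 + (56 + (54 - 1*(-50)))*W(-10))*(47212 + l) = (-7919 + (56 + (54 - 1*(-50)))*(-10))*(47212 + 18734) = (-7919 + (56 + (54 + 50))*(-10))*65946 = (-7919 + (56 + 104)*(-10))*65946 = (-7919 + 160*(-10))*65946 = (-7919 - 1600)*65946 = -9519*65946 = -627739974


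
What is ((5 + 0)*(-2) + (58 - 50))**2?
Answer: 4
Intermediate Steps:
((5 + 0)*(-2) + (58 - 50))**2 = (5*(-2) + 8)**2 = (-10 + 8)**2 = (-2)**2 = 4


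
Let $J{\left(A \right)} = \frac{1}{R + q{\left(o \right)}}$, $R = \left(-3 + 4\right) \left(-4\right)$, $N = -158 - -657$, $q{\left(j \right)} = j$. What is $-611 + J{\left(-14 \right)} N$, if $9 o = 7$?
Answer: $- \frac{22210}{29} \approx -765.86$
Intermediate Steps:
$o = \frac{7}{9}$ ($o = \frac{1}{9} \cdot 7 = \frac{7}{9} \approx 0.77778$)
$N = 499$ ($N = -158 + 657 = 499$)
$R = -4$ ($R = 1 \left(-4\right) = -4$)
$J{\left(A \right)} = - \frac{9}{29}$ ($J{\left(A \right)} = \frac{1}{-4 + \frac{7}{9}} = \frac{1}{- \frac{29}{9}} = - \frac{9}{29}$)
$-611 + J{\left(-14 \right)} N = -611 - \frac{4491}{29} = - \frac{22210}{29}$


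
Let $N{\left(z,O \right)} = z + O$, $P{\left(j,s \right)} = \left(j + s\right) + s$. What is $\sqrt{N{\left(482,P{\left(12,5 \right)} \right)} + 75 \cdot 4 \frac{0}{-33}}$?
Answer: $6 \sqrt{14} \approx 22.45$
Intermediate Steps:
$P{\left(j,s \right)} = j + 2 s$
$N{\left(z,O \right)} = O + z$
$\sqrt{N{\left(482,P{\left(12,5 \right)} \right)} + 75 \cdot 4 \frac{0}{-33}} = \sqrt{\left(\left(12 + 2 \cdot 5\right) + 482\right) + 75 \cdot 4 \frac{0}{-33}} = \sqrt{\left(\left(12 + 10\right) + 482\right) + 300 \cdot 0 \left(- \frac{1}{33}\right)} = \sqrt{\left(22 + 482\right) + 300 \cdot 0} = \sqrt{504 + 0} = \sqrt{504} = 6 \sqrt{14}$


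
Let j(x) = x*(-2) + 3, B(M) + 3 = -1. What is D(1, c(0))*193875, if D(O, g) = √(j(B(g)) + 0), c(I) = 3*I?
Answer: 193875*√11 ≈ 6.4301e+5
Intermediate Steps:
B(M) = -4 (B(M) = -3 - 1 = -4)
j(x) = 3 - 2*x (j(x) = -2*x + 3 = 3 - 2*x)
D(O, g) = √11 (D(O, g) = √((3 - 2*(-4)) + 0) = √((3 + 8) + 0) = √(11 + 0) = √11)
D(1, c(0))*193875 = √11*193875 = 193875*√11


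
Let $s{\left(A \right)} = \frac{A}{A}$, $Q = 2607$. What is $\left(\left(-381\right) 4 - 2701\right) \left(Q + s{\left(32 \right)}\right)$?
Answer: $-11018800$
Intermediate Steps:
$s{\left(A \right)} = 1$
$\left(\left(-381\right) 4 - 2701\right) \left(Q + s{\left(32 \right)}\right) = \left(\left(-381\right) 4 - 2701\right) \left(2607 + 1\right) = \left(-1524 - 2701\right) 2608 = \left(-4225\right) 2608 = -11018800$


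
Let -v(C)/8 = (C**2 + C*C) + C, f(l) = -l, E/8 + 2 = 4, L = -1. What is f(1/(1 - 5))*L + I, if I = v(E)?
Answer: -16897/4 ≈ -4224.3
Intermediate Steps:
E = 16 (E = -16 + 8*4 = -16 + 32 = 16)
v(C) = -16*C**2 - 8*C (v(C) = -8*((C**2 + C*C) + C) = -8*((C**2 + C**2) + C) = -8*(2*C**2 + C) = -8*(C + 2*C**2) = -16*C**2 - 8*C)
I = -4224 (I = -8*16*(1 + 2*16) = -8*16*(1 + 32) = -8*16*33 = -4224)
f(1/(1 - 5))*L + I = -1/(1 - 5)*(-1) - 4224 = -1/(-4)*(-1) - 4224 = -1*(-1/4)*(-1) - 4224 = (1/4)*(-1) - 4224 = -1/4 - 4224 = -16897/4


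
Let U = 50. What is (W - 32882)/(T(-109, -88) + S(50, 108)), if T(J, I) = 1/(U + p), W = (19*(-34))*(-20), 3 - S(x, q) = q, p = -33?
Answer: 169677/892 ≈ 190.22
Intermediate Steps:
S(x, q) = 3 - q
W = 12920 (W = -646*(-20) = 12920)
T(J, I) = 1/17 (T(J, I) = 1/(50 - 33) = 1/17)
(W - 32882)/(T(-109, -88) + S(50, 108)) = (12920 - 32882)/(1/17 + (3 - 1*108)) = -19962/(1/17 + (3 - 108)) = -19962/(1/17 - 105) = -19962/(-1784/17) = -19962*(-17/1784) = 169677/892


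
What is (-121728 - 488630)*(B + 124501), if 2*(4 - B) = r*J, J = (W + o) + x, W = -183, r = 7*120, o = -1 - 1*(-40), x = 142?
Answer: -76505323510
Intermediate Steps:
o = 39 (o = -1 + 40 = 39)
r = 840
J = -2 (J = (-183 + 39) + 142 = -144 + 142 = -2)
B = 844 (B = 4 - 420*(-2) = 4 - ½*(-1680) = 4 + 840 = 844)
(-121728 - 488630)*(B + 124501) = (-121728 - 488630)*(844 + 124501) = -610358*125345 = -76505323510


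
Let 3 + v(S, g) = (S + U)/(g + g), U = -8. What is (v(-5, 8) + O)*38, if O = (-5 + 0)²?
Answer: 6441/8 ≈ 805.13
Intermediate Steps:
v(S, g) = -3 + (-8 + S)/(2*g) (v(S, g) = -3 + (S - 8)/(g + g) = -3 + (-8 + S)/((2*g)) = -3 + (-8 + S)*(1/(2*g)) = -3 + (-8 + S)/(2*g))
O = 25 (O = (-5)² = 25)
(v(-5, 8) + O)*38 = ((½)*(-8 - 5 - 6*8)/8 + 25)*38 = ((½)*(⅛)*(-8 - 5 - 48) + 25)*38 = ((½)*(⅛)*(-61) + 25)*38 = (-61/16 + 25)*38 = (339/16)*38 = 6441/8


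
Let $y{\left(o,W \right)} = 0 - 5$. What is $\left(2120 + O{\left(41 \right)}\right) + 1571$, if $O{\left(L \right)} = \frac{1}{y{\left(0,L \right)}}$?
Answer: $\frac{18454}{5} \approx 3690.8$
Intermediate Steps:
$y{\left(o,W \right)} = -5$ ($y{\left(o,W \right)} = 0 - 5 = -5$)
$O{\left(L \right)} = - \frac{1}{5}$ ($O{\left(L \right)} = \frac{1}{-5} = - \frac{1}{5}$)
$\left(2120 + O{\left(41 \right)}\right) + 1571 = \left(2120 - \frac{1}{5}\right) + 1571 = \frac{10599}{5} + 1571 = \frac{18454}{5}$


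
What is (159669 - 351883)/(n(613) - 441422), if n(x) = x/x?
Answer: 192214/441421 ≈ 0.43544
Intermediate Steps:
n(x) = 1
(159669 - 351883)/(n(613) - 441422) = (159669 - 351883)/(1 - 441422) = -192214/(-441421) = -192214*(-1/441421) = 192214/441421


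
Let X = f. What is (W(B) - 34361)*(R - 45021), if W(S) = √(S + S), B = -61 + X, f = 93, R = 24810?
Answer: 694308483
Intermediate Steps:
X = 93
B = 32 (B = -61 + 93 = 32)
W(S) = √2*√S (W(S) = √(2*S) = √2*√S)
(W(B) - 34361)*(R - 45021) = (√2*√32 - 34361)*(24810 - 45021) = (√2*(4*√2) - 34361)*(-20211) = (8 - 34361)*(-20211) = -34353*(-20211) = 694308483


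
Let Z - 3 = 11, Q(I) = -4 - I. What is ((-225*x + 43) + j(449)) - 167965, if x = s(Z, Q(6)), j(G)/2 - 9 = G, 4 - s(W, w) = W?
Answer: -164756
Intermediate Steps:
Z = 14 (Z = 3 + 11 = 14)
s(W, w) = 4 - W
j(G) = 18 + 2*G
x = -10 (x = 4 - 1*14 = 4 - 14 = -10)
((-225*x + 43) + j(449)) - 167965 = ((-225*(-10) + 43) + (18 + 2*449)) - 167965 = ((2250 + 43) + (18 + 898)) - 167965 = (2293 + 916) - 167965 = 3209 - 167965 = -164756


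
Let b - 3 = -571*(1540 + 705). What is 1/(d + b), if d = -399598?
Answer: -1/1681490 ≈ -5.9471e-7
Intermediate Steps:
b = -1281892 (b = 3 - 571*(1540 + 705) = 3 - 571*2245 = 3 - 1281895 = -1281892)
1/(d + b) = 1/(-399598 - 1281892) = 1/(-1681490) = -1/1681490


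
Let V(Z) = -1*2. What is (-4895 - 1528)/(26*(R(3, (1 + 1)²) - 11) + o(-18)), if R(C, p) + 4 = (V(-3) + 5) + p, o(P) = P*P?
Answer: -6423/116 ≈ -55.371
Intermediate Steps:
o(P) = P²
V(Z) = -2
R(C, p) = -1 + p (R(C, p) = -4 + ((-2 + 5) + p) = -4 + (3 + p) = -1 + p)
(-4895 - 1528)/(26*(R(3, (1 + 1)²) - 11) + o(-18)) = (-4895 - 1528)/(26*((-1 + (1 + 1)²) - 11) + (-18)²) = -6423/(26*((-1 + 2²) - 11) + 324) = -6423/(26*((-1 + 4) - 11) + 324) = -6423/(26*(3 - 11) + 324) = -6423/(26*(-8) + 324) = -6423/(-208 + 324) = -6423/116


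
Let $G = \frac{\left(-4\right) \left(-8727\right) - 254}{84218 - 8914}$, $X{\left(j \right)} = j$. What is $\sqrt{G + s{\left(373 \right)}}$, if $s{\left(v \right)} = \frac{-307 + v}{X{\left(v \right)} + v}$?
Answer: $\frac{\sqrt{27054342425863}}{7022098} \approx 0.74072$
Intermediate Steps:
$s{\left(v \right)} = \frac{-307 + v}{2 v}$ ($s{\left(v \right)} = \frac{-307 + v}{v + v} = \frac{-307 + v}{2 v}$)
$G = \frac{17327}{37652}$ ($G = \frac{34908 - 254}{84218 - 8914} = \frac{34654}{84218 - 8914} = \frac{34654}{75304} = 34654 \cdot \frac{1}{75304} = \frac{17327}{37652} \approx 0.46019$)
$\sqrt{G + s{\left(373 \right)}} = \sqrt{\frac{17327}{37652} + \frac{-307 + 373}{2 \cdot 373}} = \sqrt{\frac{17327}{37652} + \frac{1}{2} \cdot \frac{1}{373} \cdot 66} = \sqrt{\frac{17327}{37652} + \frac{33}{373}} = \sqrt{\frac{7705487}{14044196}} = \frac{\sqrt{27054342425863}}{7022098}$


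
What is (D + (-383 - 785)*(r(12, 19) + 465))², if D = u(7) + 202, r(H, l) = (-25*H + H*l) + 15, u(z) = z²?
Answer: 226855021849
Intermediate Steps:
r(H, l) = 15 - 25*H + H*l
D = 251 (D = 7² + 202 = 49 + 202 = 251)
(D + (-383 - 785)*(r(12, 19) + 465))² = (251 + (-383 - 785)*((15 - 25*12 + 12*19) + 465))² = (251 - 1168*((15 - 300 + 228) + 465))² = (251 - 1168*(-57 + 465))² = (251 - 1168*408)² = (251 - 476544)² = (-476293)² = 226855021849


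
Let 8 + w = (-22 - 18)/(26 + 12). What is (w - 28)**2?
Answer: 495616/361 ≈ 1372.9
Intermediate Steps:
w = -172/19 (w = -8 + (-22 - 18)/(26 + 12) = -8 - 40/38 = -8 - 40*1/38 = -8 - 20/19 = -172/19 ≈ -9.0526)
(w - 28)**2 = (-172/19 - 28)**2 = (-704/19)**2 = 495616/361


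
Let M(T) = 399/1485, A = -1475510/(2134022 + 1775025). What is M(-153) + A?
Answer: -210474199/1934978265 ≈ -0.10877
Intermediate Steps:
A = -1475510/3909047 ≈ -0.37746
M(T) = 133/495 (M(T) = 399*(1/1485) = 133/495)
M(-153) + A = 133/495 - 1475510/3909047 = -210474199/1934978265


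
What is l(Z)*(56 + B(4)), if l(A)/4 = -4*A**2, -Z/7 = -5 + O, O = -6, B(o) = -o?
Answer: -4932928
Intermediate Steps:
Z = 77 (Z = -7*(-5 - 6) = -7*(-11) = 77)
l(A) = -16*A**2 (l(A) = 4*(-4*A**2) = -16*A**2)
l(Z)*(56 + B(4)) = (-16*77**2)*(56 - 1*4) = (-16*5929)*(56 - 4) = -94864*52 = -4932928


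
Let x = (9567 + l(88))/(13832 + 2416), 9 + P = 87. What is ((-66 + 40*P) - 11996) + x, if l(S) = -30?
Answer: -48426693/5416 ≈ -8941.4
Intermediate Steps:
P = 78 (P = -9 + 87 = 78)
x = 3179/5416 (x = (9567 - 30)/(13832 + 2416) = 9537/16248 = 9537*(1/16248) = 3179/5416 ≈ 0.58696)
((-66 + 40*P) - 11996) + x = ((-66 + 40*78) - 11996) + 3179/5416 = ((-66 + 3120) - 11996) + 3179/5416 = (3054 - 11996) + 3179/5416 = -8942 + 3179/5416 = -48426693/5416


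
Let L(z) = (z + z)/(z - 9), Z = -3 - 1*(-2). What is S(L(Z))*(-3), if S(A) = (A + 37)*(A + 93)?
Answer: -260028/25 ≈ -10401.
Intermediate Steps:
Z = -1 (Z = -3 + 2 = -1)
L(z) = 2*z/(-9 + z) (L(z) = (2*z)/(-9 + z) = 2*z/(-9 + z))
S(A) = (37 + A)*(93 + A)
S(L(Z))*(-3) = (3441 + (2*(-1)/(-9 - 1))² + 130*(2*(-1)/(-9 - 1)))*(-3) = (3441 + (2*(-1)/(-10))² + 130*(2*(-1)/(-10)))*(-3) = (3441 + (2*(-1)*(-⅒))² + 130*(2*(-1)*(-⅒)))*(-3) = (3441 + (⅕)² + 130*(⅕))*(-3) = (3441 + 1/25 + 26)*(-3) = (86676/25)*(-3) = -260028/25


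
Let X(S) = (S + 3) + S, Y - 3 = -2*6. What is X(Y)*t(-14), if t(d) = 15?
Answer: -225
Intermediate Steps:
Y = -9 (Y = 3 - 2*6 = 3 - 12 = -9)
X(S) = 3 + 2*S (X(S) = (3 + S) + S = 3 + 2*S)
X(Y)*t(-14) = (3 + 2*(-9))*15 = (3 - 18)*15 = -15*15 = -225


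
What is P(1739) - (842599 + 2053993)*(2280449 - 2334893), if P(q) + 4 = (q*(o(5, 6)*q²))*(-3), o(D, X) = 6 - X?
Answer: 157702054844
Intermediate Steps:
P(q) = -4 (P(q) = -4 + (q*((6 - 1*6)*q²))*(-3) = -4 + (q*((6 - 6)*q²))*(-3) = -4 + (q*(0*q²))*(-3) = -4 + (q*0)*(-3) = -4 + 0*(-3) = -4 + 0 = -4)
P(1739) - (842599 + 2053993)*(2280449 - 2334893) = -4 - (842599 + 2053993)*(2280449 - 2334893) = -4 - 2896592*(-54444) = -4 - 1*(-157702054848) = -4 + 157702054848 = 157702054844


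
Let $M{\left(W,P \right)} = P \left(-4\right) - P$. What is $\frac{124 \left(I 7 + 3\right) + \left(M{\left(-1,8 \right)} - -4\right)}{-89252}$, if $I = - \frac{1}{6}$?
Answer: $- \frac{287}{133878} \approx -0.0021437$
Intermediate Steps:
$M{\left(W,P \right)} = - 5 P$ ($M{\left(W,P \right)} = - 4 P - P = - 5 P$)
$I = - \frac{1}{6}$ ($I = \left(-1\right) \frac{1}{6} = - \frac{1}{6} \approx -0.16667$)
$\frac{124 \left(I 7 + 3\right) + \left(M{\left(-1,8 \right)} - -4\right)}{-89252} = \frac{124 \left(\left(- \frac{1}{6}\right) 7 + 3\right) - 36}{-89252} = \left(124 \left(- \frac{7}{6} + 3\right) + \left(-40 + 4\right)\right) \left(- \frac{1}{89252}\right) = \left(124 \cdot \frac{11}{6} - 36\right) \left(- \frac{1}{89252}\right) = \left(\frac{682}{3} - 36\right) \left(- \frac{1}{89252}\right) = \frac{574}{3} \left(- \frac{1}{89252}\right) = - \frac{287}{133878}$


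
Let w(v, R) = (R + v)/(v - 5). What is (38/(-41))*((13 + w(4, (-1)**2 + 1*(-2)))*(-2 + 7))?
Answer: -1900/41 ≈ -46.341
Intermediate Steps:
w(v, R) = (R + v)/(-5 + v)
(38/(-41))*((13 + w(4, (-1)**2 + 1*(-2)))*(-2 + 7)) = (38/(-41))*((13 + (((-1)**2 + 1*(-2)) + 4)/(-5 + 4))*(-2 + 7)) = (38*(-1/41))*((13 + ((1 - 2) + 4)/(-1))*5) = -38*(13 - (-1 + 4))*5/41 = -38*(13 - 1*3)*5/41 = -38*(13 - 3)*5/41 = -380*5/41 = -38/41*50 = -1900/41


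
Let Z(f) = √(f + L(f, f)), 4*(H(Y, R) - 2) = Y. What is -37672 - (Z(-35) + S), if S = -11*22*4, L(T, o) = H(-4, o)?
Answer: -36704 - I*√34 ≈ -36704.0 - 5.831*I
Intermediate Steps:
H(Y, R) = 2 + Y/4
L(T, o) = 1 (L(T, o) = 2 + (¼)*(-4) = 2 - 1 = 1)
Z(f) = √(1 + f) (Z(f) = √(f + 1) = √(1 + f))
S = -968 (S = -242*4 = -968)
-37672 - (Z(-35) + S) = -37672 - (√(1 - 35) - 968) = -37672 - (√(-34) - 968) = -37672 - (I*√34 - 968) = -37672 - (-968 + I*√34) = -37672 + (968 - I*√34) = -36704 - I*√34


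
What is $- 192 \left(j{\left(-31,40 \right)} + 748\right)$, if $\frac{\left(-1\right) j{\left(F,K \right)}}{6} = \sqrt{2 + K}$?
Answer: $-143616 + 1152 \sqrt{42} \approx -1.3615 \cdot 10^{5}$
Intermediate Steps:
$j{\left(F,K \right)} = - 6 \sqrt{2 + K}$
$- 192 \left(j{\left(-31,40 \right)} + 748\right) = - 192 \left(- 6 \sqrt{2 + 40} + 748\right) = - 192 \left(- 6 \sqrt{42} + 748\right) = - 192 \left(748 - 6 \sqrt{42}\right) = -143616 + 1152 \sqrt{42}$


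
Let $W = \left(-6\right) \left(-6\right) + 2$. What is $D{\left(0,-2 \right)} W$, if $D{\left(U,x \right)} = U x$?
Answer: $0$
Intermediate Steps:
$W = 38$ ($W = 36 + 2 = 38$)
$D{\left(0,-2 \right)} W = 0 \left(-2\right) 38 = 0 \cdot 38 = 0$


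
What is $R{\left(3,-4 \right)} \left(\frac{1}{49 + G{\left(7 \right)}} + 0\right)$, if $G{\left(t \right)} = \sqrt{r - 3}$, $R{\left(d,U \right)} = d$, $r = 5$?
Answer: $\frac{147}{2399} - \frac{3 \sqrt{2}}{2399} \approx 0.059507$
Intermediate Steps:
$G{\left(t \right)} = \sqrt{2}$ ($G{\left(t \right)} = \sqrt{5 - 3} = \sqrt{2}$)
$R{\left(3,-4 \right)} \left(\frac{1}{49 + G{\left(7 \right)}} + 0\right) = 3 \left(\frac{1}{49 + \sqrt{2}} + 0\right) = \frac{3}{49 + \sqrt{2}}$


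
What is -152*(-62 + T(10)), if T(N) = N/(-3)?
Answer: 29792/3 ≈ 9930.7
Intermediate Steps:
T(N) = -N/3 (T(N) = N*(-⅓) = -N/3)
-152*(-62 + T(10)) = -152*(-62 - ⅓*10) = -152*(-62 - 10/3) = -152*(-196/3) = 29792/3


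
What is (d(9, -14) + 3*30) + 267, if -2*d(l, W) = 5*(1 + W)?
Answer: 779/2 ≈ 389.50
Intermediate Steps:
d(l, W) = -5/2 - 5*W/2 (d(l, W) = -5*(1 + W)/2 = -(5 + 5*W)/2 = -5/2 - 5*W/2)
(d(9, -14) + 3*30) + 267 = ((-5/2 - 5/2*(-14)) + 3*30) + 267 = ((-5/2 + 35) + 90) + 267 = (65/2 + 90) + 267 = 245/2 + 267 = 779/2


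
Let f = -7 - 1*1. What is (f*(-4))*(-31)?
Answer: -992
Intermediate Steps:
f = -8 (f = -7 - 1 = -8)
(f*(-4))*(-31) = -8*(-4)*(-31) = 32*(-31) = -992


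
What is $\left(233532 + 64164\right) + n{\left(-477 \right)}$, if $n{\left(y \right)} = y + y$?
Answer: $296742$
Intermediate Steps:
$n{\left(y \right)} = 2 y$
$\left(233532 + 64164\right) + n{\left(-477 \right)} = \left(233532 + 64164\right) + 2 \left(-477\right) = 297696 - 954 = 296742$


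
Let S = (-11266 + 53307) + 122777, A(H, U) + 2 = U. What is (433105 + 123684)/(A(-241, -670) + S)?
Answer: 556789/164146 ≈ 3.3920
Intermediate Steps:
A(H, U) = -2 + U
S = 164818 (S = 42041 + 122777 = 164818)
(433105 + 123684)/(A(-241, -670) + S) = (433105 + 123684)/((-2 - 670) + 164818) = 556789/(-672 + 164818) = 556789/164146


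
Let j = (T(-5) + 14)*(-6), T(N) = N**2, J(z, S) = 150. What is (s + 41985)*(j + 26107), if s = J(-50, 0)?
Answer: 1090158855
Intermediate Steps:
j = -234 (j = ((-5)**2 + 14)*(-6) = (25 + 14)*(-6) = 39*(-6) = -234)
s = 150
(s + 41985)*(j + 26107) = (150 + 41985)*(-234 + 26107) = 42135*25873 = 1090158855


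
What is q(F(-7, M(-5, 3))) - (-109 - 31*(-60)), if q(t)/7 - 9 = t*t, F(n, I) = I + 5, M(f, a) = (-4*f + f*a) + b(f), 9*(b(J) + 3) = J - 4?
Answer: -1436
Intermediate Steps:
b(J) = -31/9 + J/9 (b(J) = -3 + (J - 4)/9 = -3 + (-4 + J)/9 = -3 + (-4/9 + J/9) = -31/9 + J/9)
M(f, a) = -31/9 - 35*f/9 + a*f (M(f, a) = (-4*f + f*a) + (-31/9 + f/9) = (-4*f + a*f) + (-31/9 + f/9) = -31/9 - 35*f/9 + a*f)
F(n, I) = 5 + I
q(t) = 63 + 7*t² (q(t) = 63 + 7*(t*t) = 63 + 7*t²)
q(F(-7, M(-5, 3))) - (-109 - 31*(-60)) = (63 + 7*(5 + (-31/9 - 35/9*(-5) + 3*(-5)))²) - (-109 - 31*(-60)) = (63 + 7*(5 + (-31/9 + 175/9 - 15))²) - (-109 + 1860) = (63 + 7*(5 + 1)²) - 1*1751 = (63 + 7*6²) - 1751 = (63 + 7*36) - 1751 = (63 + 252) - 1751 = 315 - 1751 = -1436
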